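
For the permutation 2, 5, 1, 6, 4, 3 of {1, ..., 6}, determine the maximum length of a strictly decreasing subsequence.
3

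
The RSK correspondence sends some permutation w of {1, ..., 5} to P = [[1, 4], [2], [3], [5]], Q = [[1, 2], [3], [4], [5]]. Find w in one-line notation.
3 5 4 2 1

Reverse the RSK construction: for i from n down to 1, find the cell of Q containing i, remove the entry at that cell from P, and reverse-bump it up through P; the value ejected from row 1 is w(i).

Step i=5: Q has 5 at row 4, column 1; remove 5 from row 4 of P and reverse-bump: 5 enters row 3 and ejects 3; 3 enters row 2 and ejects 2; 2 enters row 1 and ejects 1. So w(5) = 1. P is now [[2, 4], [3], [5]].
Step i=4: Q has 4 at row 3, column 1; remove 5 from row 3 of P and reverse-bump: 5 enters row 2 and ejects 3; 3 enters row 1 and ejects 2. So w(4) = 2. P is now [[3, 4], [5]].
Step i=3: Q has 3 at row 2, column 1; remove 5 from row 2 of P and reverse-bump: 5 enters row 1 and ejects 4. So w(3) = 4. P is now [[3, 5]].
Step i=2: Q has 2 at row 1, column 2; remove that cell from P, ejecting 5. So w(2) = 5. P is now [[3]].
Step i=1: Q has 1 at row 1, column 1; remove that cell from P, ejecting 3. So w(1) = 3. P is now [].

So w = 3 5 4 2 1.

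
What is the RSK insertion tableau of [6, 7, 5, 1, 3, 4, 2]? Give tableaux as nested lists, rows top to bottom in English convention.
Insert 6: appended to row 1. P = [[6]].
Insert 7: appended to row 1. P = [[6, 7]].
Insert 5: 5 bumps 6 from row 1; 6 starts row 2. P = [[5, 7], [6]].
Insert 1: 1 bumps 5 from row 1; 5 bumps 6 from row 2; 6 starts row 3. P = [[1, 7], [5], [6]].
Insert 3: 3 bumps 7 from row 1; 7 appends to row 2. P = [[1, 3], [5, 7], [6]].
Insert 4: appended to row 1. P = [[1, 3, 4], [5, 7], [6]].
Insert 2: 2 bumps 3 from row 1; 3 bumps 5 from row 2; 5 bumps 6 from row 3; 6 starts row 4. P = [[1, 2, 4], [3, 7], [5], [6]].

So P = [[1, 2, 4], [3, 7], [5], [6]].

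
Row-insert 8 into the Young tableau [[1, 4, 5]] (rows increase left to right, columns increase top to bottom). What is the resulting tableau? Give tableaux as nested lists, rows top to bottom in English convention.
8 is larger than every entry of row 1, so it is appended to row 1. The new tableau is [[1, 4, 5, 8]].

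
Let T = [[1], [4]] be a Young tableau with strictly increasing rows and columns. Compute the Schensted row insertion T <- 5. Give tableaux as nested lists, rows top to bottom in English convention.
[[1, 5], [4]]

5 is larger than every entry of row 1, so it is appended to row 1. The new tableau is [[1, 5], [4]].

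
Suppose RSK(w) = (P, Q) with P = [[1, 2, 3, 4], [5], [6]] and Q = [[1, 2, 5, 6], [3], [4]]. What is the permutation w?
1 6 5 2 3 4

Reverse the RSK construction: for i from n down to 1, find the cell of Q containing i, remove the entry at that cell from P, and reverse-bump it up through P; the value ejected from row 1 is w(i).

Step i=6: Q has 6 at row 1, column 4; remove that cell from P, ejecting 4. So w(6) = 4. P is now [[1, 2, 3], [5], [6]].
Step i=5: Q has 5 at row 1, column 3; remove that cell from P, ejecting 3. So w(5) = 3. P is now [[1, 2], [5], [6]].
Step i=4: Q has 4 at row 3, column 1; remove 6 from row 3 of P and reverse-bump: 6 enters row 2 and ejects 5; 5 enters row 1 and ejects 2. So w(4) = 2. P is now [[1, 5], [6]].
Step i=3: Q has 3 at row 2, column 1; remove 6 from row 2 of P and reverse-bump: 6 enters row 1 and ejects 5. So w(3) = 5. P is now [[1, 6]].
Step i=2: Q has 2 at row 1, column 2; remove that cell from P, ejecting 6. So w(2) = 6. P is now [[1]].
Step i=1: Q has 1 at row 1, column 1; remove that cell from P, ejecting 1. So w(1) = 1. P is now [].

So w = 1 6 5 2 3 4.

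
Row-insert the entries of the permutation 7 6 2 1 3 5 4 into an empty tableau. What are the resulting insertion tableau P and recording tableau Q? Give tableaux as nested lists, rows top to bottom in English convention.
P = [[1, 3, 4], [2, 5], [6], [7]], Q = [[1, 5, 6], [2, 7], [3], [4]]

Insert each entry of the permutation into P by Schensted row insertion, recording in Q the position of each new cell.

Insert 7: appended to row 1. P = [[7]].
Insert 6: 6 bumps 7 from row 1; 7 starts row 2. P = [[6], [7]].
Insert 2: 2 bumps 6 from row 1; 6 bumps 7 from row 2; 7 starts row 3. P = [[2], [6], [7]].
Insert 1: 1 bumps 2 from row 1; 2 bumps 6 from row 2; 6 bumps 7 from row 3; 7 starts row 4. P = [[1], [2], [6], [7]].
Insert 3: appended to row 1. P = [[1, 3], [2], [6], [7]].
Insert 5: appended to row 1. P = [[1, 3, 5], [2], [6], [7]].
Insert 4: 4 bumps 5 from row 1; 5 appends to row 2. P = [[1, 3, 4], [2, 5], [6], [7]].

So P = [[1, 3, 4], [2, 5], [6], [7]], Q = [[1, 5, 6], [2, 7], [3], [4]].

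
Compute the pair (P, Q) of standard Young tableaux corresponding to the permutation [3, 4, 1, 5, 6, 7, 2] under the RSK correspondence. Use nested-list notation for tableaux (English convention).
P = [[1, 2, 5, 6, 7], [3, 4]], Q = [[1, 2, 4, 5, 6], [3, 7]]

Insert each entry of the permutation into P by Schensted row insertion, recording in Q the position of each new cell.

Insert 3: appended to row 1. P = [[3]].
Insert 4: appended to row 1. P = [[3, 4]].
Insert 1: 1 bumps 3 from row 1; 3 starts row 2. P = [[1, 4], [3]].
Insert 5: appended to row 1. P = [[1, 4, 5], [3]].
Insert 6: appended to row 1. P = [[1, 4, 5, 6], [3]].
Insert 7: appended to row 1. P = [[1, 4, 5, 6, 7], [3]].
Insert 2: 2 bumps 4 from row 1; 4 appends to row 2. P = [[1, 2, 5, 6, 7], [3, 4]].

So P = [[1, 2, 5, 6, 7], [3, 4]], Q = [[1, 2, 4, 5, 6], [3, 7]].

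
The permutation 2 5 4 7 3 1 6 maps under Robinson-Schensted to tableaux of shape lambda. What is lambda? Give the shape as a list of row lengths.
[3, 2, 1, 1]

RSK row insertion gives P = [[1, 3, 6], [2, 7], [4], [5]], which has shape [3, 2, 1, 1].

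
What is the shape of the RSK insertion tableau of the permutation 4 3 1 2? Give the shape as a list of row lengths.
[2, 1, 1]

Row-insert each entry into an empty tableau.

After inserting 4: P = [[4]].
After inserting 3: P = [[3], [4]].
After inserting 1: P = [[1], [3], [4]].
After inserting 2: P = [[1, 2], [3], [4]].

The final insertion tableau P = [[1, 2], [3], [4]] has shape [2, 1, 1].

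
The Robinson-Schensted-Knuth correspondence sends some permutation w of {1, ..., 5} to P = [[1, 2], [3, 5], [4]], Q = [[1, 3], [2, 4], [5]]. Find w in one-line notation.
4 1 5 3 2

Reverse the RSK construction: for i from n down to 1, find the cell of Q containing i, remove the entry at that cell from P, and reverse-bump it up through P; the value ejected from row 1 is w(i).

Step i=5: Q has 5 at row 3, column 1; remove 4 from row 3 of P and reverse-bump: 4 enters row 2 and ejects 3; 3 enters row 1 and ejects 2. So w(5) = 2. P is now [[1, 3], [4, 5]].
Step i=4: Q has 4 at row 2, column 2; remove 5 from row 2 of P and reverse-bump: 5 enters row 1 and ejects 3. So w(4) = 3. P is now [[1, 5], [4]].
Step i=3: Q has 3 at row 1, column 2; remove that cell from P, ejecting 5. So w(3) = 5. P is now [[1], [4]].
Step i=2: Q has 2 at row 2, column 1; remove 4 from row 2 of P and reverse-bump: 4 enters row 1 and ejects 1. So w(2) = 1. P is now [[4]].
Step i=1: Q has 1 at row 1, column 1; remove that cell from P, ejecting 4. So w(1) = 4. P is now [].

So w = 4 1 5 3 2.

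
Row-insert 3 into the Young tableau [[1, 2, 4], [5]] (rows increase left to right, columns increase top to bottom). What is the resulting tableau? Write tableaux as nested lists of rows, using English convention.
In row 1, 3 replaces 4 (the leftmost entry greater than 3); 4 is bumped to row 2. In row 2, 4 replaces 5 (the leftmost entry greater than 4); 5 is bumped to row 3. 5 starts a new row 3. The new tableau is [[1, 2, 3], [4], [5]].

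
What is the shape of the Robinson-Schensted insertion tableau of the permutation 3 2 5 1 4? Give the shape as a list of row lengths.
Row-insert each entry into an empty tableau.

After inserting 3: P = [[3]].
After inserting 2: P = [[2], [3]].
After inserting 5: P = [[2, 5], [3]].
After inserting 1: P = [[1, 5], [2], [3]].
After inserting 4: P = [[1, 4], [2, 5], [3]].

The final insertion tableau P = [[1, 4], [2, 5], [3]] has shape [2, 2, 1].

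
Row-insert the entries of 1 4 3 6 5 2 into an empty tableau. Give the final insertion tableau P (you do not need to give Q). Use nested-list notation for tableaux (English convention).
After inserting 1: P = [[1]].
After inserting 4: P = [[1, 4]].
After inserting 3: P = [[1, 3], [4]].
After inserting 6: P = [[1, 3, 6], [4]].
After inserting 5: P = [[1, 3, 5], [4, 6]].
After inserting 2: P = [[1, 2, 5], [3, 6], [4]].

So P = [[1, 2, 5], [3, 6], [4]].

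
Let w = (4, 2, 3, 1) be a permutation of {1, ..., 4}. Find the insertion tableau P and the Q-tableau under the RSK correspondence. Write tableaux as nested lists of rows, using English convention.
P = [[1, 3], [2], [4]], Q = [[1, 3], [2], [4]]

Insert each entry of the permutation into P by Schensted row insertion, recording in Q the position of each new cell.

Insert 4: appended to row 1. P = [[4]].
Insert 2: 2 bumps 4 from row 1; 4 starts row 2. P = [[2], [4]].
Insert 3: appended to row 1. P = [[2, 3], [4]].
Insert 1: 1 bumps 2 from row 1; 2 bumps 4 from row 2; 4 starts row 3. P = [[1, 3], [2], [4]].

So P = [[1, 3], [2], [4]], Q = [[1, 3], [2], [4]].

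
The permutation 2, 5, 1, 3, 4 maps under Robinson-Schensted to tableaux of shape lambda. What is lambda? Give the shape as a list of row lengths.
[3, 2]

Row-insert each entry into an empty tableau.

After inserting 2: P = [[2]].
After inserting 5: P = [[2, 5]].
After inserting 1: P = [[1, 5], [2]].
After inserting 3: P = [[1, 3], [2, 5]].
After inserting 4: P = [[1, 3, 4], [2, 5]].

The final insertion tableau P = [[1, 3, 4], [2, 5]] has shape [3, 2].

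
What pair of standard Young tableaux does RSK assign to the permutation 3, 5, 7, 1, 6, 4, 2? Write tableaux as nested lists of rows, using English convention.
Insert each entry of the permutation into P by Schensted row insertion, recording in Q the position of each new cell.

After inserting 3: P = [[3]].
After inserting 5: P = [[3, 5]].
After inserting 7: P = [[3, 5, 7]].
After inserting 1: P = [[1, 5, 7], [3]].
After inserting 6: P = [[1, 5, 6], [3, 7]].
After inserting 4: P = [[1, 4, 6], [3, 5], [7]].
After inserting 2: P = [[1, 2, 6], [3, 4], [5], [7]].

So P = [[1, 2, 6], [3, 4], [5], [7]], Q = [[1, 2, 3], [4, 5], [6], [7]].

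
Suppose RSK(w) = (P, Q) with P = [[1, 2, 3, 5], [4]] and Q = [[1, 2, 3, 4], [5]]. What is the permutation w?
1 2 4 5 3

Reverse the RSK construction: for i from n down to 1, find the cell of Q containing i, remove the entry at that cell from P, and reverse-bump it up through P; the value ejected from row 1 is w(i).

Step i=5: Q has 5 at row 2, column 1; remove 4 from row 2 of P and reverse-bump: 4 enters row 1 and ejects 3. So w(5) = 3. P is now [[1, 2, 4, 5]].
Step i=4: Q has 4 at row 1, column 4; remove that cell from P, ejecting 5. So w(4) = 5. P is now [[1, 2, 4]].
Step i=3: Q has 3 at row 1, column 3; remove that cell from P, ejecting 4. So w(3) = 4. P is now [[1, 2]].
Step i=2: Q has 2 at row 1, column 2; remove that cell from P, ejecting 2. So w(2) = 2. P is now [[1]].
Step i=1: Q has 1 at row 1, column 1; remove that cell from P, ejecting 1. So w(1) = 1. P is now [].

So w = 1 2 4 5 3.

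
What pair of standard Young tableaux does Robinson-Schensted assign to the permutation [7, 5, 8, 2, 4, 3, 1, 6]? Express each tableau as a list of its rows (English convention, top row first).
P = [[1, 3, 6], [2, 8], [4], [5], [7]], Q = [[1, 3, 8], [2, 5], [4], [6], [7]]

Insert each entry of the permutation into P by Schensted row insertion, recording in Q the position of each new cell.

Insert 7: appended to row 1. P = [[7]].
Insert 5: 5 bumps 7 from row 1; 7 starts row 2. P = [[5], [7]].
Insert 8: appended to row 1. P = [[5, 8], [7]].
Insert 2: 2 bumps 5 from row 1; 5 bumps 7 from row 2; 7 starts row 3. P = [[2, 8], [5], [7]].
Insert 4: 4 bumps 8 from row 1; 8 appends to row 2. P = [[2, 4], [5, 8], [7]].
Insert 3: 3 bumps 4 from row 1; 4 bumps 5 from row 2; 5 bumps 7 from row 3; 7 starts row 4. P = [[2, 3], [4, 8], [5], [7]].
Insert 1: 1 bumps 2 from row 1; 2 bumps 4 from row 2; 4 bumps 5 from row 3; 5 bumps 7 from row 4; 7 starts row 5. P = [[1, 3], [2, 8], [4], [5], [7]].
Insert 6: appended to row 1. P = [[1, 3, 6], [2, 8], [4], [5], [7]].

So P = [[1, 3, 6], [2, 8], [4], [5], [7]], Q = [[1, 3, 8], [2, 5], [4], [6], [7]].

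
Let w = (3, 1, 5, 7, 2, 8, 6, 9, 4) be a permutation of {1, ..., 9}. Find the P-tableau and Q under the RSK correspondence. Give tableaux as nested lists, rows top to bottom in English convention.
P = [[1, 2, 4, 8, 9], [3, 5, 6], [7]], Q = [[1, 3, 4, 6, 8], [2, 5, 7], [9]]

Insert each entry of the permutation into P by Schensted row insertion, recording in Q the position of each new cell.

Insert 3: appended to row 1. P = [[3]], Q = [[1]].
Insert 1: 1 bumps 3 from row 1; 3 starts row 2. P = [[1], [3]], Q = [[1], [2]].
Insert 5: appended to row 1. P = [[1, 5], [3]], Q = [[1, 3], [2]].
Insert 7: appended to row 1. P = [[1, 5, 7], [3]], Q = [[1, 3, 4], [2]].
Insert 2: 2 bumps 5 from row 1; 5 appends to row 2. P = [[1, 2, 7], [3, 5]], Q = [[1, 3, 4], [2, 5]].
Insert 8: appended to row 1. P = [[1, 2, 7, 8], [3, 5]], Q = [[1, 3, 4, 6], [2, 5]].
Insert 6: 6 bumps 7 from row 1; 7 appends to row 2. P = [[1, 2, 6, 8], [3, 5, 7]], Q = [[1, 3, 4, 6], [2, 5, 7]].
Insert 9: appended to row 1. P = [[1, 2, 6, 8, 9], [3, 5, 7]], Q = [[1, 3, 4, 6, 8], [2, 5, 7]].
Insert 4: 4 bumps 6 from row 1; 6 bumps 7 from row 2; 7 starts row 3. P = [[1, 2, 4, 8, 9], [3, 5, 6], [7]], Q = [[1, 3, 4, 6, 8], [2, 5, 7], [9]].

So P = [[1, 2, 4, 8, 9], [3, 5, 6], [7]], Q = [[1, 3, 4, 6, 8], [2, 5, 7], [9]].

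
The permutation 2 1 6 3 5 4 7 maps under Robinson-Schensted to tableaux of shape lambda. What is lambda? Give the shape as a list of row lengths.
[4, 2, 1]

Row-insert each entry into an empty tableau.

After inserting 2: P = [[2]].
After inserting 1: P = [[1], [2]].
After inserting 6: P = [[1, 6], [2]].
After inserting 3: P = [[1, 3], [2, 6]].
After inserting 5: P = [[1, 3, 5], [2, 6]].
After inserting 4: P = [[1, 3, 4], [2, 5], [6]].
After inserting 7: P = [[1, 3, 4, 7], [2, 5], [6]].

The final insertion tableau P = [[1, 3, 4, 7], [2, 5], [6]] has shape [4, 2, 1].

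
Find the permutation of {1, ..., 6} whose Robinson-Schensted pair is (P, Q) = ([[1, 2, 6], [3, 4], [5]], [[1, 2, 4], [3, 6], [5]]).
Reverse the RSK construction: for i from n down to 1, find the cell of Q containing i, remove the entry at that cell from P, and reverse-bump it up through P; the value ejected from row 1 is w(i).

Step i=6: Q has 6 at row 2, column 2; remove 4 from row 2 of P and reverse-bump: 4 enters row 1 and ejects 2. So w(6) = 2. P is now [[1, 4, 6], [3], [5]].
Step i=5: Q has 5 at row 3, column 1; remove 5 from row 3 of P and reverse-bump: 5 enters row 2 and ejects 3; 3 enters row 1 and ejects 1. So w(5) = 1. P is now [[3, 4, 6], [5]].
Step i=4: Q has 4 at row 1, column 3; remove that cell from P, ejecting 6. So w(4) = 6. P is now [[3, 4], [5]].
Step i=3: Q has 3 at row 2, column 1; remove 5 from row 2 of P and reverse-bump: 5 enters row 1 and ejects 4. So w(3) = 4. P is now [[3, 5]].
Step i=2: Q has 2 at row 1, column 2; remove that cell from P, ejecting 5. So w(2) = 5. P is now [[3]].
Step i=1: Q has 1 at row 1, column 1; remove that cell from P, ejecting 3. So w(1) = 3. P is now [].

So w = 3 5 4 6 1 2.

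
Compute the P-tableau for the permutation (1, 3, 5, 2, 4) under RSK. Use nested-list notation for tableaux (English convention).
Insert 1: appended to row 1. P = [[1]].
Insert 3: appended to row 1. P = [[1, 3]].
Insert 5: appended to row 1. P = [[1, 3, 5]].
Insert 2: 2 bumps 3 from row 1; 3 starts row 2. P = [[1, 2, 5], [3]].
Insert 4: 4 bumps 5 from row 1; 5 appends to row 2. P = [[1, 2, 4], [3, 5]].

So P = [[1, 2, 4], [3, 5]].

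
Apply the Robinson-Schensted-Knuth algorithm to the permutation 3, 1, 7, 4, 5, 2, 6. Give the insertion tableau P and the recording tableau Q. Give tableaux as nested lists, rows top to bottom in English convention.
Insert each entry of the permutation into P by Schensted row insertion, recording in Q the position of each new cell.

Insert 3: appended to row 1. P = [[3]], Q = [[1]].
Insert 1: 1 bumps 3 from row 1; 3 starts row 2. P = [[1], [3]], Q = [[1], [2]].
Insert 7: appended to row 1. P = [[1, 7], [3]], Q = [[1, 3], [2]].
Insert 4: 4 bumps 7 from row 1; 7 appends to row 2. P = [[1, 4], [3, 7]], Q = [[1, 3], [2, 4]].
Insert 5: appended to row 1. P = [[1, 4, 5], [3, 7]], Q = [[1, 3, 5], [2, 4]].
Insert 2: 2 bumps 4 from row 1; 4 bumps 7 from row 2; 7 starts row 3. P = [[1, 2, 5], [3, 4], [7]], Q = [[1, 3, 5], [2, 4], [6]].
Insert 6: appended to row 1. P = [[1, 2, 5, 6], [3, 4], [7]], Q = [[1, 3, 5, 7], [2, 4], [6]].

So P = [[1, 2, 5, 6], [3, 4], [7]], Q = [[1, 3, 5, 7], [2, 4], [6]].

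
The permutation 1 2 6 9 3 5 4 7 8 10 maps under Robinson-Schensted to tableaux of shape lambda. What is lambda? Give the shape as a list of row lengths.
[7, 2, 1]

Row-insert each entry into an empty tableau.

After inserting 1: P = [[1]].
After inserting 2: P = [[1, 2]].
After inserting 6: P = [[1, 2, 6]].
After inserting 9: P = [[1, 2, 6, 9]].
After inserting 3: P = [[1, 2, 3, 9], [6]].
After inserting 5: P = [[1, 2, 3, 5], [6, 9]].
After inserting 4: P = [[1, 2, 3, 4], [5, 9], [6]].
After inserting 7: P = [[1, 2, 3, 4, 7], [5, 9], [6]].
After inserting 8: P = [[1, 2, 3, 4, 7, 8], [5, 9], [6]].
After inserting 10: P = [[1, 2, 3, 4, 7, 8, 10], [5, 9], [6]].

The final insertion tableau P = [[1, 2, 3, 4, 7, 8, 10], [5, 9], [6]] has shape [7, 2, 1].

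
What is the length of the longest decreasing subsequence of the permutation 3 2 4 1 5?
3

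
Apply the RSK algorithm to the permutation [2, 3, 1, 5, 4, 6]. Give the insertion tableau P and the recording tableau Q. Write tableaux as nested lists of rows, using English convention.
P = [[1, 3, 4, 6], [2, 5]], Q = [[1, 2, 4, 6], [3, 5]]

Insert each entry of the permutation into P by Schensted row insertion, recording in Q the position of each new cell.

Insert 2: appended to row 1. P = [[2]].
Insert 3: appended to row 1. P = [[2, 3]].
Insert 1: 1 bumps 2 from row 1; 2 starts row 2. P = [[1, 3], [2]].
Insert 5: appended to row 1. P = [[1, 3, 5], [2]].
Insert 4: 4 bumps 5 from row 1; 5 appends to row 2. P = [[1, 3, 4], [2, 5]].
Insert 6: appended to row 1. P = [[1, 3, 4, 6], [2, 5]].

So P = [[1, 3, 4, 6], [2, 5]], Q = [[1, 2, 4, 6], [3, 5]].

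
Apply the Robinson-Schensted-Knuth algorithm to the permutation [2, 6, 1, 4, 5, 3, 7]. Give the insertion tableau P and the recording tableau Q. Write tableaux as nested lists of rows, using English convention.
P = [[1, 3, 5, 7], [2, 4], [6]], Q = [[1, 2, 5, 7], [3, 4], [6]]

Insert each entry of the permutation into P by Schensted row insertion, recording in Q the position of each new cell.

Insert 2: appended to row 1. P = [[2]], Q = [[1]].
Insert 6: appended to row 1. P = [[2, 6]], Q = [[1, 2]].
Insert 1: 1 bumps 2 from row 1; 2 starts row 2. P = [[1, 6], [2]], Q = [[1, 2], [3]].
Insert 4: 4 bumps 6 from row 1; 6 appends to row 2. P = [[1, 4], [2, 6]], Q = [[1, 2], [3, 4]].
Insert 5: appended to row 1. P = [[1, 4, 5], [2, 6]], Q = [[1, 2, 5], [3, 4]].
Insert 3: 3 bumps 4 from row 1; 4 bumps 6 from row 2; 6 starts row 3. P = [[1, 3, 5], [2, 4], [6]], Q = [[1, 2, 5], [3, 4], [6]].
Insert 7: appended to row 1. P = [[1, 3, 5, 7], [2, 4], [6]], Q = [[1, 2, 5, 7], [3, 4], [6]].

So P = [[1, 3, 5, 7], [2, 4], [6]], Q = [[1, 2, 5, 7], [3, 4], [6]].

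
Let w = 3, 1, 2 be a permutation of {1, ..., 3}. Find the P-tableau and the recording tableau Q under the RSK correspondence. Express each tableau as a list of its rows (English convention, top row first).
P = [[1, 2], [3]], Q = [[1, 3], [2]]

Insert each entry of the permutation into P by Schensted row insertion, recording in Q the position of each new cell.

After inserting 3: P = [[3]].
After inserting 1: P = [[1], [3]].
After inserting 2: P = [[1, 2], [3]].

So P = [[1, 2], [3]], Q = [[1, 3], [2]].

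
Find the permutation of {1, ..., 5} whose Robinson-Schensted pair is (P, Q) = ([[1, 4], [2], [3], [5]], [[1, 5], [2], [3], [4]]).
5 3 2 1 4

Reverse the RSK construction: for i from n down to 1, find the cell of Q containing i, remove the entry at that cell from P, and reverse-bump it up through P; the value ejected from row 1 is w(i).

Step i=5: Q has 5 at row 1, column 2; remove that cell from P, ejecting 4. So w(5) = 4. P is now [[1], [2], [3], [5]].
Step i=4: Q has 4 at row 4, column 1; remove 5 from row 4 of P and reverse-bump: 5 enters row 3 and ejects 3; 3 enters row 2 and ejects 2; 2 enters row 1 and ejects 1. So w(4) = 1. P is now [[2], [3], [5]].
Step i=3: Q has 3 at row 3, column 1; remove 5 from row 3 of P and reverse-bump: 5 enters row 2 and ejects 3; 3 enters row 1 and ejects 2. So w(3) = 2. P is now [[3], [5]].
Step i=2: Q has 2 at row 2, column 1; remove 5 from row 2 of P and reverse-bump: 5 enters row 1 and ejects 3. So w(2) = 3. P is now [[5]].
Step i=1: Q has 1 at row 1, column 1; remove that cell from P, ejecting 5. So w(1) = 5. P is now [].

So w = 5 3 2 1 4.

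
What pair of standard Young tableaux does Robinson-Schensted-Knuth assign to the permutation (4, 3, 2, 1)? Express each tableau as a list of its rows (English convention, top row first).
Insert each entry of the permutation into P by Schensted row insertion, recording in Q the position of each new cell.

After inserting 4: P = [[4]].
After inserting 3: P = [[3], [4]].
After inserting 2: P = [[2], [3], [4]].
After inserting 1: P = [[1], [2], [3], [4]].

So P = [[1], [2], [3], [4]], Q = [[1], [2], [3], [4]].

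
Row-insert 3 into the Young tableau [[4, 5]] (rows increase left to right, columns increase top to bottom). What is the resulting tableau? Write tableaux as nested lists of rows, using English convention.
In row 1, 3 replaces 4 (the leftmost entry greater than 3); 4 is bumped to row 2. 4 starts a new row 2. The new tableau is [[3, 5], [4]].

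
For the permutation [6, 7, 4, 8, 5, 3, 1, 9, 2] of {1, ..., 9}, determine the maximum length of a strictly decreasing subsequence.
4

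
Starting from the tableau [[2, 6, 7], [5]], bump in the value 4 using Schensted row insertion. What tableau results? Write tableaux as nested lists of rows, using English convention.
[[2, 4, 7], [5, 6]]

In row 1, 4 replaces 6 (the leftmost entry greater than 4); 6 is bumped to row 2. 6 is appended to row 2. The new tableau is [[2, 4, 7], [5, 6]].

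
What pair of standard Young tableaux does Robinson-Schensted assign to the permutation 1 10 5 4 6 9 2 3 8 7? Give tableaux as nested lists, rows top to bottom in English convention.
P = [[1, 2, 3, 7], [4, 6, 8], [5, 9], [10]], Q = [[1, 2, 5, 6], [3, 8, 9], [4, 10], [7]]

Insert each entry of the permutation into P by Schensted row insertion, recording in Q the position of each new cell.

Insert 1: appended to row 1. P = [[1]].
Insert 10: appended to row 1. P = [[1, 10]].
Insert 5: 5 bumps 10 from row 1; 10 starts row 2. P = [[1, 5], [10]].
Insert 4: 4 bumps 5 from row 1; 5 bumps 10 from row 2; 10 starts row 3. P = [[1, 4], [5], [10]].
Insert 6: appended to row 1. P = [[1, 4, 6], [5], [10]].
Insert 9: appended to row 1. P = [[1, 4, 6, 9], [5], [10]].
Insert 2: 2 bumps 4 from row 1; 4 bumps 5 from row 2; 5 bumps 10 from row 3; 10 starts row 4. P = [[1, 2, 6, 9], [4], [5], [10]].
Insert 3: 3 bumps 6 from row 1; 6 appends to row 2. P = [[1, 2, 3, 9], [4, 6], [5], [10]].
Insert 8: 8 bumps 9 from row 1; 9 appends to row 2. P = [[1, 2, 3, 8], [4, 6, 9], [5], [10]].
Insert 7: 7 bumps 8 from row 1; 8 bumps 9 from row 2; 9 appends to row 3. P = [[1, 2, 3, 7], [4, 6, 8], [5, 9], [10]].

So P = [[1, 2, 3, 7], [4, 6, 8], [5, 9], [10]], Q = [[1, 2, 5, 6], [3, 8, 9], [4, 10], [7]].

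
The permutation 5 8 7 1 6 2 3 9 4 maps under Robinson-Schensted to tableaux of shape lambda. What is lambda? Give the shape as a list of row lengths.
[4, 3, 1, 1]

Row-insert each entry into an empty tableau.

After inserting 5: P = [[5]].
After inserting 8: P = [[5, 8]].
After inserting 7: P = [[5, 7], [8]].
After inserting 1: P = [[1, 7], [5], [8]].
After inserting 6: P = [[1, 6], [5, 7], [8]].
After inserting 2: P = [[1, 2], [5, 6], [7], [8]].
After inserting 3: P = [[1, 2, 3], [5, 6], [7], [8]].
After inserting 9: P = [[1, 2, 3, 9], [5, 6], [7], [8]].
After inserting 4: P = [[1, 2, 3, 4], [5, 6, 9], [7], [8]].

The final insertion tableau P = [[1, 2, 3, 4], [5, 6, 9], [7], [8]] has shape [4, 3, 1, 1].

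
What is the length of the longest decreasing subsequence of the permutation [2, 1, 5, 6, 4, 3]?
3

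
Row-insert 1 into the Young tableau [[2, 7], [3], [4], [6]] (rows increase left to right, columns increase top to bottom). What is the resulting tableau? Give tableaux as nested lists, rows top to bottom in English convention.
[[1, 7], [2], [3], [4], [6]]

In row 1, 1 replaces 2 (the leftmost entry greater than 1); 2 is bumped to row 2. In row 2, 2 replaces 3 (the leftmost entry greater than 2); 3 is bumped to row 3. In row 3, 3 replaces 4 (the leftmost entry greater than 3); 4 is bumped to row 4. In row 4, 4 replaces 6 (the leftmost entry greater than 4); 6 is bumped to row 5. 6 starts a new row 5. The new tableau is [[1, 7], [2], [3], [4], [6]].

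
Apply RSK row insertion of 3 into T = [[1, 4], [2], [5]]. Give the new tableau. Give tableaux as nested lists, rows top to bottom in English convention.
In row 1, 3 replaces 4 (the leftmost entry greater than 3); 4 is bumped to row 2. 4 is appended to row 2. The new tableau is [[1, 3], [2, 4], [5]].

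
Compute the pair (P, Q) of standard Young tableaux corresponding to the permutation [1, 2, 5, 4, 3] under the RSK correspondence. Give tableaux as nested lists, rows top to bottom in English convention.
Insert each entry of the permutation into P by Schensted row insertion, recording in Q the position of each new cell.

Insert 1: appended to row 1. P = [[1]].
Insert 2: appended to row 1. P = [[1, 2]].
Insert 5: appended to row 1. P = [[1, 2, 5]].
Insert 4: 4 bumps 5 from row 1; 5 starts row 2. P = [[1, 2, 4], [5]].
Insert 3: 3 bumps 4 from row 1; 4 bumps 5 from row 2; 5 starts row 3. P = [[1, 2, 3], [4], [5]].

So P = [[1, 2, 3], [4], [5]], Q = [[1, 2, 3], [4], [5]].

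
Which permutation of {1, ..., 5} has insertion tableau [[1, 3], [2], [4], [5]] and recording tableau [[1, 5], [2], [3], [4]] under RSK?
5 4 2 1 3

Reverse the RSK construction: for i from n down to 1, find the cell of Q containing i, remove the entry at that cell from P, and reverse-bump it up through P; the value ejected from row 1 is w(i).

Step i=5: Q has 5 at row 1, column 2; remove that cell from P, ejecting 3. So w(5) = 3. P is now [[1], [2], [4], [5]].
Step i=4: Q has 4 at row 4, column 1; remove 5 from row 4 of P and reverse-bump: 5 enters row 3 and ejects 4; 4 enters row 2 and ejects 2; 2 enters row 1 and ejects 1. So w(4) = 1. P is now [[2], [4], [5]].
Step i=3: Q has 3 at row 3, column 1; remove 5 from row 3 of P and reverse-bump: 5 enters row 2 and ejects 4; 4 enters row 1 and ejects 2. So w(3) = 2. P is now [[4], [5]].
Step i=2: Q has 2 at row 2, column 1; remove 5 from row 2 of P and reverse-bump: 5 enters row 1 and ejects 4. So w(2) = 4. P is now [[5]].
Step i=1: Q has 1 at row 1, column 1; remove that cell from P, ejecting 5. So w(1) = 5. P is now [].

So w = 5 4 2 1 3.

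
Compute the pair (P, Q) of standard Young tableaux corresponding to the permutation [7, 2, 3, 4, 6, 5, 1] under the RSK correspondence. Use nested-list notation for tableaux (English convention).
P = [[1, 3, 4, 5], [2], [6], [7]], Q = [[1, 3, 4, 5], [2], [6], [7]]

Insert each entry of the permutation into P by Schensted row insertion, recording in Q the position of each new cell.

Insert 7: appended to row 1. P = [[7]].
Insert 2: 2 bumps 7 from row 1; 7 starts row 2. P = [[2], [7]].
Insert 3: appended to row 1. P = [[2, 3], [7]].
Insert 4: appended to row 1. P = [[2, 3, 4], [7]].
Insert 6: appended to row 1. P = [[2, 3, 4, 6], [7]].
Insert 5: 5 bumps 6 from row 1; 6 bumps 7 from row 2; 7 starts row 3. P = [[2, 3, 4, 5], [6], [7]].
Insert 1: 1 bumps 2 from row 1; 2 bumps 6 from row 2; 6 bumps 7 from row 3; 7 starts row 4. P = [[1, 3, 4, 5], [2], [6], [7]].

So P = [[1, 3, 4, 5], [2], [6], [7]], Q = [[1, 3, 4, 5], [2], [6], [7]].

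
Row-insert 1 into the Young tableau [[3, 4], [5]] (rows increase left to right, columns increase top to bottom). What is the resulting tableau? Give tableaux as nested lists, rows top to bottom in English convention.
[[1, 4], [3], [5]]

In row 1, 1 replaces 3 (the leftmost entry greater than 1); 3 is bumped to row 2. In row 2, 3 replaces 5 (the leftmost entry greater than 3); 5 is bumped to row 3. 5 starts a new row 3. The new tableau is [[1, 4], [3], [5]].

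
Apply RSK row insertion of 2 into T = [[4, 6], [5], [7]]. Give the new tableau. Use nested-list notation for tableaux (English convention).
In row 1, 2 replaces 4 (the leftmost entry greater than 2); 4 is bumped to row 2. In row 2, 4 replaces 5 (the leftmost entry greater than 4); 5 is bumped to row 3. In row 3, 5 replaces 7 (the leftmost entry greater than 5); 7 is bumped to row 4. 7 starts a new row 4. The new tableau is [[2, 6], [4], [5], [7]].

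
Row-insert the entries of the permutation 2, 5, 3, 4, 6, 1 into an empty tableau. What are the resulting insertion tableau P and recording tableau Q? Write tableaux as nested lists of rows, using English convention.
Insert each entry of the permutation into P by Schensted row insertion, recording in Q the position of each new cell.

Insert 2: appended to row 1. P = [[2]].
Insert 5: appended to row 1. P = [[2, 5]].
Insert 3: 3 bumps 5 from row 1; 5 starts row 2. P = [[2, 3], [5]].
Insert 4: appended to row 1. P = [[2, 3, 4], [5]].
Insert 6: appended to row 1. P = [[2, 3, 4, 6], [5]].
Insert 1: 1 bumps 2 from row 1; 2 bumps 5 from row 2; 5 starts row 3. P = [[1, 3, 4, 6], [2], [5]].

So P = [[1, 3, 4, 6], [2], [5]], Q = [[1, 2, 4, 5], [3], [6]].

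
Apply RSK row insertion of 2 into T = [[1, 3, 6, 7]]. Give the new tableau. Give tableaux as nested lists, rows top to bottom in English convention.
[[1, 2, 6, 7], [3]]

In row 1, 2 replaces 3 (the leftmost entry greater than 2); 3 is bumped to row 2. 3 starts a new row 2. The new tableau is [[1, 2, 6, 7], [3]].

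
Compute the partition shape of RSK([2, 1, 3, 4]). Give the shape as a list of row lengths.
Row-insert each entry into an empty tableau.

After inserting 2: P = [[2]].
After inserting 1: P = [[1], [2]].
After inserting 3: P = [[1, 3], [2]].
After inserting 4: P = [[1, 3, 4], [2]].

The final insertion tableau P = [[1, 3, 4], [2]] has shape [3, 1].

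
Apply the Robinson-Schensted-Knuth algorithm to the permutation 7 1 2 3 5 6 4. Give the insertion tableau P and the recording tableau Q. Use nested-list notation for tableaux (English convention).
P = [[1, 2, 3, 4, 6], [5], [7]], Q = [[1, 3, 4, 5, 6], [2], [7]]

Insert each entry of the permutation into P by Schensted row insertion, recording in Q the position of each new cell.

Insert 7: appended to row 1. P = [[7]], Q = [[1]].
Insert 1: 1 bumps 7 from row 1; 7 starts row 2. P = [[1], [7]], Q = [[1], [2]].
Insert 2: appended to row 1. P = [[1, 2], [7]], Q = [[1, 3], [2]].
Insert 3: appended to row 1. P = [[1, 2, 3], [7]], Q = [[1, 3, 4], [2]].
Insert 5: appended to row 1. P = [[1, 2, 3, 5], [7]], Q = [[1, 3, 4, 5], [2]].
Insert 6: appended to row 1. P = [[1, 2, 3, 5, 6], [7]], Q = [[1, 3, 4, 5, 6], [2]].
Insert 4: 4 bumps 5 from row 1; 5 bumps 7 from row 2; 7 starts row 3. P = [[1, 2, 3, 4, 6], [5], [7]], Q = [[1, 3, 4, 5, 6], [2], [7]].

So P = [[1, 2, 3, 4, 6], [5], [7]], Q = [[1, 3, 4, 5, 6], [2], [7]].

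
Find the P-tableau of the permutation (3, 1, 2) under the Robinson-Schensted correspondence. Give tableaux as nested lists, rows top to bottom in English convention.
P = [[1, 2], [3]]

Insert 3: appended to row 1. P = [[3]].
Insert 1: 1 bumps 3 from row 1; 3 starts row 2. P = [[1], [3]].
Insert 2: appended to row 1. P = [[1, 2], [3]].

So P = [[1, 2], [3]].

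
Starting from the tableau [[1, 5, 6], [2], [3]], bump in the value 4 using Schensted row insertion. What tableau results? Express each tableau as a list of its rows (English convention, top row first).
[[1, 4, 6], [2, 5], [3]]

In row 1, 4 replaces 5 (the leftmost entry greater than 4); 5 is bumped to row 2. 5 is appended to row 2. The new tableau is [[1, 4, 6], [2, 5], [3]].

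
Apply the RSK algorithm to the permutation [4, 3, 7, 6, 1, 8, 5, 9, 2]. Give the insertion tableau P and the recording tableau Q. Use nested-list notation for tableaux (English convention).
P = [[1, 2, 8, 9], [3, 5], [4, 6], [7]], Q = [[1, 3, 6, 8], [2, 4], [5, 7], [9]]

Insert each entry of the permutation into P by Schensted row insertion, recording in Q the position of each new cell.

Insert 4: appended to row 1. P = [[4]].
Insert 3: 3 bumps 4 from row 1; 4 starts row 2. P = [[3], [4]].
Insert 7: appended to row 1. P = [[3, 7], [4]].
Insert 6: 6 bumps 7 from row 1; 7 appends to row 2. P = [[3, 6], [4, 7]].
Insert 1: 1 bumps 3 from row 1; 3 bumps 4 from row 2; 4 starts row 3. P = [[1, 6], [3, 7], [4]].
Insert 8: appended to row 1. P = [[1, 6, 8], [3, 7], [4]].
Insert 5: 5 bumps 6 from row 1; 6 bumps 7 from row 2; 7 appends to row 3. P = [[1, 5, 8], [3, 6], [4, 7]].
Insert 9: appended to row 1. P = [[1, 5, 8, 9], [3, 6], [4, 7]].
Insert 2: 2 bumps 5 from row 1; 5 bumps 6 from row 2; 6 bumps 7 from row 3; 7 starts row 4. P = [[1, 2, 8, 9], [3, 5], [4, 6], [7]].

So P = [[1, 2, 8, 9], [3, 5], [4, 6], [7]], Q = [[1, 3, 6, 8], [2, 4], [5, 7], [9]].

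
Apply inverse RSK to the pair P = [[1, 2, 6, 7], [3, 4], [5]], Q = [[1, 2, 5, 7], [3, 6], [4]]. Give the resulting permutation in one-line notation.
3 5 4 1 6 2 7

Reverse the RSK construction: for i from n down to 1, find the cell of Q containing i, remove the entry at that cell from P, and reverse-bump it up through P; the value ejected from row 1 is w(i).

Step i=7: Q has 7 at row 1, column 4; remove that cell from P, ejecting 7. So w(7) = 7. P is now [[1, 2, 6], [3, 4], [5]].
Step i=6: Q has 6 at row 2, column 2; remove 4 from row 2 of P and reverse-bump: 4 enters row 1 and ejects 2. So w(6) = 2. P is now [[1, 4, 6], [3], [5]].
Step i=5: Q has 5 at row 1, column 3; remove that cell from P, ejecting 6. So w(5) = 6. P is now [[1, 4], [3], [5]].
Step i=4: Q has 4 at row 3, column 1; remove 5 from row 3 of P and reverse-bump: 5 enters row 2 and ejects 3; 3 enters row 1 and ejects 1. So w(4) = 1. P is now [[3, 4], [5]].
Step i=3: Q has 3 at row 2, column 1; remove 5 from row 2 of P and reverse-bump: 5 enters row 1 and ejects 4. So w(3) = 4. P is now [[3, 5]].
Step i=2: Q has 2 at row 1, column 2; remove that cell from P, ejecting 5. So w(2) = 5. P is now [[3]].
Step i=1: Q has 1 at row 1, column 1; remove that cell from P, ejecting 3. So w(1) = 3. P is now [].

So w = 3 5 4 1 6 2 7.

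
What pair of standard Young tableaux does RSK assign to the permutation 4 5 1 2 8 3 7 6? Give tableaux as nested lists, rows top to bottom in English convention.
Insert each entry of the permutation into P by Schensted row insertion, recording in Q the position of each new cell.

After inserting 4: P = [[4]].
After inserting 5: P = [[4, 5]].
After inserting 1: P = [[1, 5], [4]].
After inserting 2: P = [[1, 2], [4, 5]].
After inserting 8: P = [[1, 2, 8], [4, 5]].
After inserting 3: P = [[1, 2, 3], [4, 5, 8]].
After inserting 7: P = [[1, 2, 3, 7], [4, 5, 8]].
After inserting 6: P = [[1, 2, 3, 6], [4, 5, 7], [8]].

So P = [[1, 2, 3, 6], [4, 5, 7], [8]], Q = [[1, 2, 5, 7], [3, 4, 6], [8]].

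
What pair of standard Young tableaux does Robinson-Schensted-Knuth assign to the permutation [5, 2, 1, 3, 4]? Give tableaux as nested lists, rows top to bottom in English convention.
P = [[1, 3, 4], [2], [5]], Q = [[1, 4, 5], [2], [3]]

Insert each entry of the permutation into P by Schensted row insertion, recording in Q the position of each new cell.

Insert 5: appended to row 1. P = [[5]].
Insert 2: 2 bumps 5 from row 1; 5 starts row 2. P = [[2], [5]].
Insert 1: 1 bumps 2 from row 1; 2 bumps 5 from row 2; 5 starts row 3. P = [[1], [2], [5]].
Insert 3: appended to row 1. P = [[1, 3], [2], [5]].
Insert 4: appended to row 1. P = [[1, 3, 4], [2], [5]].

So P = [[1, 3, 4], [2], [5]], Q = [[1, 4, 5], [2], [3]].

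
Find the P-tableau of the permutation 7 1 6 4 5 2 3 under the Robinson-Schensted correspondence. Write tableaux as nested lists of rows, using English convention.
P = [[1, 2, 3], [4, 5], [6], [7]]

Insert 7: appended to row 1. P = [[7]].
Insert 1: 1 bumps 7 from row 1; 7 starts row 2. P = [[1], [7]].
Insert 6: appended to row 1. P = [[1, 6], [7]].
Insert 4: 4 bumps 6 from row 1; 6 bumps 7 from row 2; 7 starts row 3. P = [[1, 4], [6], [7]].
Insert 5: appended to row 1. P = [[1, 4, 5], [6], [7]].
Insert 2: 2 bumps 4 from row 1; 4 bumps 6 from row 2; 6 bumps 7 from row 3; 7 starts row 4. P = [[1, 2, 5], [4], [6], [7]].
Insert 3: 3 bumps 5 from row 1; 5 appends to row 2. P = [[1, 2, 3], [4, 5], [6], [7]].

So P = [[1, 2, 3], [4, 5], [6], [7]].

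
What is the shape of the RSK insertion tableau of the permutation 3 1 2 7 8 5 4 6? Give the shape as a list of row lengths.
[4, 3, 1]

Row-insert each entry into an empty tableau.

After inserting 3: P = [[3]].
After inserting 1: P = [[1], [3]].
After inserting 2: P = [[1, 2], [3]].
After inserting 7: P = [[1, 2, 7], [3]].
After inserting 8: P = [[1, 2, 7, 8], [3]].
After inserting 5: P = [[1, 2, 5, 8], [3, 7]].
After inserting 4: P = [[1, 2, 4, 8], [3, 5], [7]].
After inserting 6: P = [[1, 2, 4, 6], [3, 5, 8], [7]].

The final insertion tableau P = [[1, 2, 4, 6], [3, 5, 8], [7]] has shape [4, 3, 1].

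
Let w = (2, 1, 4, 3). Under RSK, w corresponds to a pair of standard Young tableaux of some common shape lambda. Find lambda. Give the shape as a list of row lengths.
Row-insert each entry into an empty tableau.

After inserting 2: P = [[2]].
After inserting 1: P = [[1], [2]].
After inserting 4: P = [[1, 4], [2]].
After inserting 3: P = [[1, 3], [2, 4]].

The final insertion tableau P = [[1, 3], [2, 4]] has shape [2, 2].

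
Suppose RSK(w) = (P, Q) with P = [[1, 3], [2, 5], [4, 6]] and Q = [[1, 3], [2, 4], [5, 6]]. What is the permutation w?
4 2 6 5 1 3

Reverse the RSK construction: for i from n down to 1, find the cell of Q containing i, remove the entry at that cell from P, and reverse-bump it up through P; the value ejected from row 1 is w(i).

Step i=6: Q has 6 at row 3, column 2; remove 6 from row 3 of P and reverse-bump: 6 enters row 2 and ejects 5; 5 enters row 1 and ejects 3. So w(6) = 3. P is now [[1, 5], [2, 6], [4]].
Step i=5: Q has 5 at row 3, column 1; remove 4 from row 3 of P and reverse-bump: 4 enters row 2 and ejects 2; 2 enters row 1 and ejects 1. So w(5) = 1. P is now [[2, 5], [4, 6]].
Step i=4: Q has 4 at row 2, column 2; remove 6 from row 2 of P and reverse-bump: 6 enters row 1 and ejects 5. So w(4) = 5. P is now [[2, 6], [4]].
Step i=3: Q has 3 at row 1, column 2; remove that cell from P, ejecting 6. So w(3) = 6. P is now [[2], [4]].
Step i=2: Q has 2 at row 2, column 1; remove 4 from row 2 of P and reverse-bump: 4 enters row 1 and ejects 2. So w(2) = 2. P is now [[4]].
Step i=1: Q has 1 at row 1, column 1; remove that cell from P, ejecting 4. So w(1) = 4. P is now [].

So w = 4 2 6 5 1 3.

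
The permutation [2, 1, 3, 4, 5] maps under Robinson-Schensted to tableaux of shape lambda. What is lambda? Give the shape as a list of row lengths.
[4, 1]

RSK row insertion gives P = [[1, 3, 4, 5], [2]], which has shape [4, 1].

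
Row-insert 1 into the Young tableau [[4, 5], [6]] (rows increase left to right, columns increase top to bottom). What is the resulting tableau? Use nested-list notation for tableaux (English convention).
[[1, 5], [4], [6]]

In row 1, 1 replaces 4 (the leftmost entry greater than 1); 4 is bumped to row 2. In row 2, 4 replaces 6 (the leftmost entry greater than 4); 6 is bumped to row 3. 6 starts a new row 3. The new tableau is [[1, 5], [4], [6]].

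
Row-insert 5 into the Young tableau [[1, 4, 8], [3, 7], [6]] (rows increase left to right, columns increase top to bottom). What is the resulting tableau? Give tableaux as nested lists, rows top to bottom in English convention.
In row 1, 5 replaces 8 (the leftmost entry greater than 5); 8 is bumped to row 2. 8 is appended to row 2. The new tableau is [[1, 4, 5], [3, 7, 8], [6]].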